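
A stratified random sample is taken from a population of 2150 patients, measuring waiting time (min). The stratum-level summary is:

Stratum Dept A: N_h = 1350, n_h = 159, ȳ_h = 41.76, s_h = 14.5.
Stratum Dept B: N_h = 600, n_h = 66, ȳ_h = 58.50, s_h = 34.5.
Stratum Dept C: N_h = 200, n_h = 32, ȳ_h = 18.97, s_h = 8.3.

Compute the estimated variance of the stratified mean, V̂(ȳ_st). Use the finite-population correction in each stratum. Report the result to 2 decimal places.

V̂(ȳ_st) = Σ W_h² (1 − n_h/N_h) s_h²/n_h, with W_h = N_h/N and N = 2150:
  stratum Dept A: (1350/2150)²·(1 − 159/1350)·14.5²/159 = 0.459947
  stratum Dept B: (600/2150)²·(1 − 66/600)·34.5²/66 = 1.25
  stratum Dept C: (200/2150)²·(1 − 32/200)·8.3²/32 = 0.0156484
V̂(ȳ_st) = 1.72559

V̂(ȳ_st) ≈ 1.73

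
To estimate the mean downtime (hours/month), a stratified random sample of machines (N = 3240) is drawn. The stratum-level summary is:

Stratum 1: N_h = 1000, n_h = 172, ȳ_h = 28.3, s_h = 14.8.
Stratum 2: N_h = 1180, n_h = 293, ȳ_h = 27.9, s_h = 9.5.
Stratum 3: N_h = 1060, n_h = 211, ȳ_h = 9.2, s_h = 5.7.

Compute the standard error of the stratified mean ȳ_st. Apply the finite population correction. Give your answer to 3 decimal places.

SE(ȳ_st) ≈ 0.380

V̂(ȳ_st) = Σ W_h² (1 − n_h/N_h) s_h²/n_h, with W_h = N_h/N and N = 3240:
  stratum 1: (1000/3240)²·(1 − 172/1000)·14.8²/172 = 0.100447
  stratum 2: (1180/3240)²·(1 − 293/1180)·9.5²/293 = 0.0307111
  stratum 3: (1060/3240)²·(1 − 211/1060)·5.7²/211 = 0.0132005
V̂(ȳ_st) = 0.144358
SE(ȳ_st) = √0.144358 = 0.379945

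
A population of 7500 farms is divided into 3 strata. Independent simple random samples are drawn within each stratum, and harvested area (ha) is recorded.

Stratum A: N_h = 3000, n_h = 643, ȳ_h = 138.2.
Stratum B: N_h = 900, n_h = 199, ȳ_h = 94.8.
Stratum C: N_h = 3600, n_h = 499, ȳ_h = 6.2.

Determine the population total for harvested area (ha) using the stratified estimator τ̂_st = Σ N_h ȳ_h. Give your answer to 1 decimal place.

τ̂_st = Σ N_h ȳ_h = 3000·138.2 + 900·94.8 + 3600·6.2 = 522240.0

τ̂_st ≈ 522240.0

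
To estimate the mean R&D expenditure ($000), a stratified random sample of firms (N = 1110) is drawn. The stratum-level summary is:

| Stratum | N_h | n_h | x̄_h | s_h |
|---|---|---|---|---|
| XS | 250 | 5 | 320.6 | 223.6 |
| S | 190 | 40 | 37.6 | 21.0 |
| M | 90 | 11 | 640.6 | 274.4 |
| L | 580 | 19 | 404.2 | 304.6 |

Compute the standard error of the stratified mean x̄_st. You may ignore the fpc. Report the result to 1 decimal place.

SE(x̄_st) ≈ 43.4

V̂(x̄_st) = Σ W_h² s_h²/n_h, with W_h = N_h/N and N = 1110:
  stratum XS: (250/1110)²·223.6²/5 = 507.233
  stratum S: (190/1110)²·21.0²/40 = 0.323028
  stratum M: (90/1110)²·274.4²/11 = 45.0002
  stratum L: (580/1110)²·304.6²/19 = 1333.26
V̂(x̄_st) = 1885.82
SE(x̄_st) = √1885.82 = 43.426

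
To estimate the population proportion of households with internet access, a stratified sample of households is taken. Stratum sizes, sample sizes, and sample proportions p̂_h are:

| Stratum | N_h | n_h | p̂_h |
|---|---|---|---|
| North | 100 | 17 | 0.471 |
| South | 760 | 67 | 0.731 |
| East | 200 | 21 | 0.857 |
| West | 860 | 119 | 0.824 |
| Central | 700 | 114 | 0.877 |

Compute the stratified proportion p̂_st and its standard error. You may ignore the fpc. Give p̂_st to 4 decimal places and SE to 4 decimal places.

p̂_st ≈ 0.8002, SE ≈ 0.0226

N = 2620; stratum weights W_h = N_h/N.
p̂_st = Σ W_h p̂_h = (100·0.471 + 760·0.731 + 200·0.857 + 860·0.824 + 700·0.877)/2620 = 0.80023
V̂(p̂_st) = Σ W_h² p̂_h(1−p̂_h)/(n_h−1):
  stratum North: (100/2620)²·0.471·0.529/16 = 2.26858e-05
  stratum South: (760/2620)²·0.731·0.269/66 = 0.000250698
  stratum East: (200/2620)²·0.857·0.143/20 = 3.57063e-05
  stratum West: (860/2620)²·0.824·0.176/118 = 0.00013242
  stratum Central: (700/2620)²·0.877·0.123/113 = 6.81428e-05
V̂(p̂_st) = 0.000509652; SE = √V̂ = 0.0225755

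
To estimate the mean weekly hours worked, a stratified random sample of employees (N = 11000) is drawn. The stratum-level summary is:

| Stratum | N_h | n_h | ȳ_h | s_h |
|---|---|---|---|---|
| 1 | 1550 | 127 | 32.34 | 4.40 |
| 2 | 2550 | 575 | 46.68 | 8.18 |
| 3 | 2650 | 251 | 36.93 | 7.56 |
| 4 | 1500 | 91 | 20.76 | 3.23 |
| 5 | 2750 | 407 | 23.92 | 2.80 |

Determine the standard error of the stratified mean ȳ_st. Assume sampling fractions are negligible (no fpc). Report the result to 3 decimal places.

SE(ȳ_st) ≈ 0.161

V̂(ȳ_st) = Σ W_h² s_h²/n_h, with W_h = N_h/N and N = 11000:
  stratum 1: (1550/11000)²·4.40²/127 = 0.00302677
  stratum 2: (2550/11000)²·8.18²/575 = 0.00625365
  stratum 3: (2650/11000)²·7.56²/251 = 0.0132153
  stratum 4: (1500/11000)²·3.23²/91 = 0.00213187
  stratum 5: (2750/11000)²·2.80²/407 = 0.00120393
V̂(ȳ_st) = 0.0258315
SE(ȳ_st) = √0.0258315 = 0.160722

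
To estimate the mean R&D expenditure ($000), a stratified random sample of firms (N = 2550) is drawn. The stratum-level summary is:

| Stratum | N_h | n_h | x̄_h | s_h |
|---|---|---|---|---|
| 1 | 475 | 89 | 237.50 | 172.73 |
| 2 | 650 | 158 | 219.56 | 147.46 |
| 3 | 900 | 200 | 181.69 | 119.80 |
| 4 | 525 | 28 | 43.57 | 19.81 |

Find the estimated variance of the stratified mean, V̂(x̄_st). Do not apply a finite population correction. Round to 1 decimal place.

V̂(x̄_st) ≈ 30.1

V̂(x̄_st) = Σ W_h² s_h²/n_h, with W_h = N_h/N and N = 2550:
  stratum 1: (475/2550)²·172.73²/89 = 11.6319
  stratum 2: (650/2550)²·147.46²/158 = 8.94206
  stratum 3: (900/2550)²·119.80²/200 = 8.93899
  stratum 4: (525/2550)²·19.81²/28 = 0.594086
V̂(x̄_st) = 30.1071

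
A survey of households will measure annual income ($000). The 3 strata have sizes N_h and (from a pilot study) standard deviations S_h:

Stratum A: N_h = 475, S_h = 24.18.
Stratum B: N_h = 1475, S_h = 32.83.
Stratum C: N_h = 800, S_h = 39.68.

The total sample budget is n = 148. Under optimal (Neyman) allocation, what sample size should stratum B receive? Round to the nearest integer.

Neyman allocation: n_h = n · N_h S_h / Σ N_i S_i, with n = 148.
  stratum A: N_h·S_h = 475·24.18 = 11485.50
  stratum B: N_h·S_h = 1475·32.83 = 48424.25
  stratum C: N_h·S_h = 800·39.68 = 31744.00
Σ N_h S_h = 91653.75
n for stratum B = 148·48424.25/91653.75 = 78.194 → 78

78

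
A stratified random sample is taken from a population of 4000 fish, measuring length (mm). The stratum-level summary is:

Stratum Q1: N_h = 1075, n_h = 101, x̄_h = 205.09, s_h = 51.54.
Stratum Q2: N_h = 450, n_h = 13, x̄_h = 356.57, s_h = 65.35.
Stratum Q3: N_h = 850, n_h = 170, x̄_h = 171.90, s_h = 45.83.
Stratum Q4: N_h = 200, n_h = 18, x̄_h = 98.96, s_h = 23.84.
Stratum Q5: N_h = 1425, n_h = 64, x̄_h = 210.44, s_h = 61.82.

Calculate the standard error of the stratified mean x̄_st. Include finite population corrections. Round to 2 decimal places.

SE(x̄_st) ≈ 3.68

V̂(x̄_st) = Σ W_h² (1 − n_h/N_h) s_h²/n_h, with W_h = N_h/N and N = 4000:
  stratum Q1: (1075/4000)²·(1 − 101/1075)·51.54²/101 = 1.72113
  stratum Q2: (450/4000)²·(1 − 13/450)·65.35²/13 = 4.03759
  stratum Q3: (850/4000)²·(1 − 170/850)·45.83²/170 = 0.446333
  stratum Q4: (200/4000)²·(1 − 18/200)·23.84²/18 = 0.0718326
  stratum Q5: (1425/4000)²·(1 − 64/1425)·61.82²/64 = 7.23821
V̂(x̄_st) = 13.5151
SE(x̄_st) = √13.5151 = 3.67629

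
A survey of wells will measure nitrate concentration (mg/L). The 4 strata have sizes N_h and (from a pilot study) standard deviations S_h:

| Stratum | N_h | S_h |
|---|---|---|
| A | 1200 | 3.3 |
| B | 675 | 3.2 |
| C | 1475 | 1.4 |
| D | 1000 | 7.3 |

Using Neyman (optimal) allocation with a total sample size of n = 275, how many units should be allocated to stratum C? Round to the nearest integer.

37

Neyman allocation: n_h = n · N_h S_h / Σ N_i S_i, with n = 275.
  stratum A: N_h·S_h = 1200·3.3 = 3960.00
  stratum B: N_h·S_h = 675·3.2 = 2160.00
  stratum C: N_h·S_h = 1475·1.4 = 2065.00
  stratum D: N_h·S_h = 1000·7.3 = 7300.00
Σ N_h S_h = 15485.00
n for stratum C = 275·2065.00/15485.00 = 36.673 → 37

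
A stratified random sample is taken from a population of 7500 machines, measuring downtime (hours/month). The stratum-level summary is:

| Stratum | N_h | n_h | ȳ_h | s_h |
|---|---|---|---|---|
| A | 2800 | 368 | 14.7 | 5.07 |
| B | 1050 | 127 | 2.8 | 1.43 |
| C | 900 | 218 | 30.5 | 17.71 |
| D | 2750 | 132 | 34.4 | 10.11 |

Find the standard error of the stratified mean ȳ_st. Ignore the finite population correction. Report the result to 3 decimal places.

V̂(ȳ_st) = Σ W_h² s_h²/n_h, with W_h = N_h/N and N = 7500:
  stratum A: (2800/7500)²·5.07²/368 = 0.00973558
  stratum B: (1050/7500)²·1.43²/127 = 0.000315591
  stratum C: (900/7500)²·17.71²/218 = 0.0207178
  stratum D: (2750/7500)²·10.11²/132 = 0.104105
V̂(ȳ_st) = 0.134874
SE(ȳ_st) = √0.134874 = 0.367252

SE(ȳ_st) ≈ 0.367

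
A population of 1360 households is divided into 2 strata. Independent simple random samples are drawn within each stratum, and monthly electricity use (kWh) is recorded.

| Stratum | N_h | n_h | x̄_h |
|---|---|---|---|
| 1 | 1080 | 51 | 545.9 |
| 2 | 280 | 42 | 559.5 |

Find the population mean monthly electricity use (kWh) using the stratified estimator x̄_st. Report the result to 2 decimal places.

x̄_st ≈ 548.70

N = Σ N_h = 1360. Stratum weights W_h = N_h/N.
x̄_st = (1080·545.9 + 280·559.5) / 1360 = 548.7000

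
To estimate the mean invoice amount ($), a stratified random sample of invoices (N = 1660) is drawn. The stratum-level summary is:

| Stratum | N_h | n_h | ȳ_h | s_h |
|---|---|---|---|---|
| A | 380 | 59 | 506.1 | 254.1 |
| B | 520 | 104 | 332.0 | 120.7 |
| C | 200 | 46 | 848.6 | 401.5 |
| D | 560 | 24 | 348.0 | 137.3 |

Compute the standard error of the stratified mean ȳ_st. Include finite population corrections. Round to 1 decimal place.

SE(ȳ_st) ≈ 13.6

V̂(ȳ_st) = Σ W_h² (1 − n_h/N_h) s_h²/n_h, with W_h = N_h/N and N = 1660:
  stratum A: (380/1660)²·(1 − 59/380)·254.1²/59 = 48.4429
  stratum B: (520/1660)²·(1 − 104/520)·120.7²/104 = 10.9967
  stratum C: (200/1660)²·(1 − 46/200)·401.5²/46 = 39.1695
  stratum D: (560/1660)²·(1 − 24/560)·137.3²/24 = 85.5592
V̂(ȳ_st) = 184.168
SE(ȳ_st) = √184.168 = 13.5709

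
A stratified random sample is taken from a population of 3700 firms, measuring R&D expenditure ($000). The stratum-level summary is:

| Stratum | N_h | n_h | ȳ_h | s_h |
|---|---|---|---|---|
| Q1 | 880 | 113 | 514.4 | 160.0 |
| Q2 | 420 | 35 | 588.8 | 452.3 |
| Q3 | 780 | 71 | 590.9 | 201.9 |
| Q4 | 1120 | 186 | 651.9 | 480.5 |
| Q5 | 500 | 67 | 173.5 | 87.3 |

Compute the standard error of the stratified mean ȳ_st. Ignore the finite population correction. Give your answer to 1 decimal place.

SE(ȳ_st) ≈ 15.1

V̂(ȳ_st) = Σ W_h² s_h²/n_h, with W_h = N_h/N and N = 3700:
  stratum Q1: (880/3700)²·160.0²/113 = 12.8151
  stratum Q2: (420/3700)²·452.3²/35 = 75.3148
  stratum Q3: (780/3700)²·201.9²/71 = 25.5153
  stratum Q4: (1120/3700)²·480.5²/186 = 113.738
  stratum Q5: (500/3700)²·87.3²/67 = 2.07726
V̂(ȳ_st) = 229.461
SE(ȳ_st) = √229.461 = 15.148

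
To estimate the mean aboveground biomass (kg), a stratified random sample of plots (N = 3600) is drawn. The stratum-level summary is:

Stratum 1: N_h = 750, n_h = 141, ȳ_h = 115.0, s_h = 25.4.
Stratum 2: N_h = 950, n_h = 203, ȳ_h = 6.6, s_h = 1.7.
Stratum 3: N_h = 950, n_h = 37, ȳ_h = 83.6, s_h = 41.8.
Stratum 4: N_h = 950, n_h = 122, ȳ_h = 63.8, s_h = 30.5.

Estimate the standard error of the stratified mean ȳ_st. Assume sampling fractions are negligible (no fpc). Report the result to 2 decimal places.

V̂(ȳ_st) = Σ W_h² s_h²/n_h, with W_h = N_h/N and N = 3600:
  stratum 1: (750/3600)²·25.4²/141 = 0.198594
  stratum 2: (950/3600)²·1.7²/203 = 0.000991389
  stratum 3: (950/3600)²·41.8²/37 = 3.28846
  stratum 4: (950/3600)²·30.5²/122 = 0.530985
V̂(ȳ_st) = 4.01903
SE(ȳ_st) = √4.01903 = 2.00475

SE(ȳ_st) ≈ 2.00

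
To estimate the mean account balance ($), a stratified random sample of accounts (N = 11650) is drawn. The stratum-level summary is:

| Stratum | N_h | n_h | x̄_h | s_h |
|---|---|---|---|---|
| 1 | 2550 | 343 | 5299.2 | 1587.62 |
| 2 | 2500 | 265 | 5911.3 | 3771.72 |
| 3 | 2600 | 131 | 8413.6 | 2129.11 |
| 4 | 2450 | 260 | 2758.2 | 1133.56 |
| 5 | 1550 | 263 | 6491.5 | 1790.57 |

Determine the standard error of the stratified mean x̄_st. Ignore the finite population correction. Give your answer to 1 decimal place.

SE(x̄_st) ≈ 70.6

V̂(x̄_st) = Σ W_h² s_h²/n_h, with W_h = N_h/N and N = 11650:
  stratum 1: (2550/11650)²·1587.62²/343 = 352.069
  stratum 2: (2500/11650)²·3771.72²/265 = 2472.07
  stratum 3: (2600/11650)²·2129.11²/131 = 1723.53
  stratum 4: (2450/11650)²·1133.56²/260 = 218.573
  stratum 5: (1550/11650)²·1790.57²/263 = 215.794
V̂(x̄_st) = 4982.04
SE(x̄_st) = √4982.04 = 70.5836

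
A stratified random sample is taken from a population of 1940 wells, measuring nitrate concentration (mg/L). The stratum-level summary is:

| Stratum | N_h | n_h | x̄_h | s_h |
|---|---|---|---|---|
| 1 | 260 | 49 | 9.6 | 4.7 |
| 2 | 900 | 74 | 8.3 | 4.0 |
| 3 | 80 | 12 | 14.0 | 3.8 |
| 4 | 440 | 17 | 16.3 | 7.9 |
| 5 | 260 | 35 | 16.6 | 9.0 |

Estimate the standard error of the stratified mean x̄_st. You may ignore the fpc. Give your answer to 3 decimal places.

SE(x̄_st) ≈ 0.536

V̂(x̄_st) = Σ W_h² s_h²/n_h, with W_h = N_h/N and N = 1940:
  stratum 1: (260/1940)²·4.7²/49 = 0.00809735
  stratum 2: (900/1940)²·4.0²/74 = 0.0465339
  stratum 3: (80/1940)²·3.8²/12 = 0.00204627
  stratum 4: (440/1940)²·7.9²/17 = 0.188846
  stratum 5: (260/1940)²·9.0²/35 = 0.0415681
V̂(x̄_st) = 0.287091
SE(x̄_st) = √0.287091 = 0.535809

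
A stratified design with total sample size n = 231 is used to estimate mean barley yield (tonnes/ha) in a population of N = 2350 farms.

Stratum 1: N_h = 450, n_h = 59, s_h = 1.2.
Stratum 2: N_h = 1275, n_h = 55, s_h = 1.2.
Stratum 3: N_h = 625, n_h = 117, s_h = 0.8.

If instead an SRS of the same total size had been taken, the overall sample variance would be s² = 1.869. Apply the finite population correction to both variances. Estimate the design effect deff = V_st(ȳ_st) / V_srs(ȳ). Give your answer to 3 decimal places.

V̂(ȳ_st) = Σ W_h² (1 − n_h/N_h) s_h²/n_h, with W_h = N_h/N and N = 2350:
  stratum 1: (450/2350)²·(1 − 59/450)·1.2²/59 = 0.000777614
  stratum 2: (1275/2350)²·(1 − 55/1275)·1.2²/55 = 0.00737453
  stratum 3: (625/2350)²·(1 − 117/625)·0.8²/117 = 0.000314487
V_st = 0.00846663
V_srs = (1 − 231/2350)·1.869/231 = 0.00729559
deff = V_st / V_srs = 0.00846663/0.00729559 = 1.1605

deff ≈ 1.161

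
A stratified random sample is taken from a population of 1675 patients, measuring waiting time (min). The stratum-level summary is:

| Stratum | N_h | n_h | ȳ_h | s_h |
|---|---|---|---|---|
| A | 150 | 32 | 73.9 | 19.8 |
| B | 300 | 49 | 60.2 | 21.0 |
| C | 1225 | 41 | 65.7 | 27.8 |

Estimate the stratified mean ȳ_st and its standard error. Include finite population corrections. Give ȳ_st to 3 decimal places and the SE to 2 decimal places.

ȳ_st ≈ 65.449, SE ≈ 3.17

ȳ_st = Σ W_h ȳ_h = (150·73.9 + 300·60.2 + 1225·65.7)/1675 = 65.44925
V̂(ȳ_st) = Σ W_h² (1 − n_h/N_h) s_h²/n_h, with W_h = N_h/N and N = 1675:
  stratum A: (150/1675)²·(1 − 32/150)·19.8²/32 = 0.0772901
  stratum B: (300/1675)²·(1 − 49/300)·21.0²/49 = 0.24155
  stratum C: (1225/1675)²·(1 − 41/1225)·27.8²/41 = 9.7446
V̂(ȳ_st) = 10.0634
SE(ȳ_st) = √10.0634 = 3.17229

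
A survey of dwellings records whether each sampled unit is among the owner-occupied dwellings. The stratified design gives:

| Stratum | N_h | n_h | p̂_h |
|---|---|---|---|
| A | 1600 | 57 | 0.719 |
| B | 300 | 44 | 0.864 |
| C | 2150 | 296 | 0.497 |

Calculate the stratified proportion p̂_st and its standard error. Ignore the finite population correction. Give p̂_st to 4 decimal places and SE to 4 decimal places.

p̂_st ≈ 0.6119, SE ≈ 0.0286

N = 4050; stratum weights W_h = N_h/N.
p̂_st = Σ W_h p̂_h = (1600·0.719 + 300·0.864 + 2150·0.497)/4050 = 0.61189
V̂(p̂_st) = Σ W_h² p̂_h(1−p̂_h)/(n_h−1):
  stratum A: (1600/4050)²·0.719·0.281/56 = 0.000563089
  stratum B: (300/4050)²·0.864·0.136/43 = 1.4994e-05
  stratum C: (2150/4050)²·0.497·0.503/295 = 0.000238819
V̂(p̂_st) = 0.000816902; SE = √V̂ = 0.0285815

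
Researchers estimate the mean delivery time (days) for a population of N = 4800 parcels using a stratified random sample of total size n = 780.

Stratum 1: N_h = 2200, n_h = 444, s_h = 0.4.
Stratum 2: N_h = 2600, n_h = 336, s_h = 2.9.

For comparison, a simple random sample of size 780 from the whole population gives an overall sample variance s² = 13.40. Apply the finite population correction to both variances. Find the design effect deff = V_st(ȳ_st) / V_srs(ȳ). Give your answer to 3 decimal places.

V̂(ȳ_st) = Σ W_h² (1 − n_h/N_h) s_h²/n_h, with W_h = N_h/N and N = 4800:
  stratum 1: (2200/4800)²·(1 − 444/2200)·0.4²/444 = 6.04229e-05
  stratum 2: (2600/4800)²·(1 − 336/2600)·2.9²/336 = 0.00639476
V_st = 0.00645518
V_srs = (1 − 780/4800)·13.40/780 = 0.0143878
deff = V_st / V_srs = 0.00645518/0.0143878 = 0.4487

deff ≈ 0.449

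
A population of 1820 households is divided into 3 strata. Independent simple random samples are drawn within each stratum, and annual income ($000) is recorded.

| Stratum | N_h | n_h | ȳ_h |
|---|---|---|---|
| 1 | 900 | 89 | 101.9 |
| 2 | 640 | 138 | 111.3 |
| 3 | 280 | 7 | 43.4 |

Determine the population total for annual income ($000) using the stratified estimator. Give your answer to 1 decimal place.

τ̂_st ≈ 175094.0

τ̂_st = Σ N_h ȳ_h = 900·101.9 + 640·111.3 + 280·43.4 = 175094.0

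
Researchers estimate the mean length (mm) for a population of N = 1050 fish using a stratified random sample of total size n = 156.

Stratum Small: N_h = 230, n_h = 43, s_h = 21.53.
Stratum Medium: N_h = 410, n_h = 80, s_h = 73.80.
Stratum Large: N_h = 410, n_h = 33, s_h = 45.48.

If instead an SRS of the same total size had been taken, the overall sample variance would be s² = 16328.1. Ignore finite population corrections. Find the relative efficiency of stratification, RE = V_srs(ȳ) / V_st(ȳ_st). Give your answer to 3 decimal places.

V̂(ȳ_st) = Σ W_h² s_h²/n_h, with W_h = N_h/N and N = 1050:
  stratum Small: (230/1050)²·21.53²/43 = 0.517245
  stratum Medium: (410/1050)²·73.80²/80 = 10.3803
  stratum Large: (410/1050)²·45.48²/33 = 9.55688
V_st = 20.4545
V_srs = s²/n = 16328.1/156 = 104.667
Relative efficiency = V_srs / V_st = 104.667/20.4545 = 5.1171

RE ≈ 5.117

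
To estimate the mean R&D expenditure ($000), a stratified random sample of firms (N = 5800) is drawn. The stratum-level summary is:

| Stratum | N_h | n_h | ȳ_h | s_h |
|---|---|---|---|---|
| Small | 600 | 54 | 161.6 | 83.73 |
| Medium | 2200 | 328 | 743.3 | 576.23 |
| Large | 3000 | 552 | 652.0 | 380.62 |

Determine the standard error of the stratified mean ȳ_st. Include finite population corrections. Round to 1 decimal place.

SE(ȳ_st) ≈ 13.5

V̂(ȳ_st) = Σ W_h² (1 − n_h/N_h) s_h²/n_h, with W_h = N_h/N and N = 5800:
  stratum Small: (600/5800)²·(1 − 54/600)·83.73²/54 = 1.26432
  stratum Medium: (2200/5800)²·(1 − 328/2200)·576.23²/328 = 123.934
  stratum Large: (3000/5800)²·(1 − 552/3000)·380.62²/552 = 57.2955
V̂(ȳ_st) = 182.494
SE(ȳ_st) = √182.494 = 13.509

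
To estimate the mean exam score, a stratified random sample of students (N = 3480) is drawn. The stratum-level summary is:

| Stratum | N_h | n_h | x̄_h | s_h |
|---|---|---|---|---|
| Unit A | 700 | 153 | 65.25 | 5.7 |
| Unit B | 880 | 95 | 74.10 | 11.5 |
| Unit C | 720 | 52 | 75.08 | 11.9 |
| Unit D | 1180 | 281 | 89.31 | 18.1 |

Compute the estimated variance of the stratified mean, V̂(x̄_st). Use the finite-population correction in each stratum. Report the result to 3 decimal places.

V̂(x̄_st) = Σ W_h² (1 − n_h/N_h) s_h²/n_h, with W_h = N_h/N and N = 3480:
  stratum Unit A: (700/3480)²·(1 − 153/700)·5.7²/153 = 0.00671406
  stratum Unit B: (880/3480)²·(1 − 95/880)·11.5²/95 = 0.0794083
  stratum Unit C: (720/3480)²·(1 − 52/720)·11.9²/52 = 0.108154
  stratum Unit D: (1180/3480)²·(1 − 281/1180)·18.1²/281 = 0.102125
V̂(x̄_st) = 0.296401

V̂(x̄_st) ≈ 0.296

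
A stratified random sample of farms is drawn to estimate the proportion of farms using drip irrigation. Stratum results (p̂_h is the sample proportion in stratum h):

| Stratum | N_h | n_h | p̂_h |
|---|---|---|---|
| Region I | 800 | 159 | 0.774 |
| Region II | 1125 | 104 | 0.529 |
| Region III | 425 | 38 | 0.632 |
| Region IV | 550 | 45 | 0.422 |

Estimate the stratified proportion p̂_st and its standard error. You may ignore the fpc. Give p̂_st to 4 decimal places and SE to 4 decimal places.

N = 2900; stratum weights W_h = N_h/N.
p̂_st = Σ W_h p̂_h = (800·0.774 + 1125·0.529 + 425·0.632 + 550·0.422)/2900 = 0.59139
V̂(p̂_st) = Σ W_h² p̂_h(1−p̂_h)/(n_h−1):
  stratum Region I: (800/2900)²·0.774·0.226/158 = 8.42512e-05
  stratum Region II: (1125/2900)²·0.529·0.471/103 = 0.000364039
  stratum Region III: (425/2900)²·0.632·0.368/37 = 0.000135004
  stratum Region IV: (550/2900)²·0.422·0.578/44 = 0.000199396
V̂(p̂_st) = 0.00078269; SE = √V̂ = 0.0279766

p̂_st ≈ 0.5914, SE ≈ 0.0280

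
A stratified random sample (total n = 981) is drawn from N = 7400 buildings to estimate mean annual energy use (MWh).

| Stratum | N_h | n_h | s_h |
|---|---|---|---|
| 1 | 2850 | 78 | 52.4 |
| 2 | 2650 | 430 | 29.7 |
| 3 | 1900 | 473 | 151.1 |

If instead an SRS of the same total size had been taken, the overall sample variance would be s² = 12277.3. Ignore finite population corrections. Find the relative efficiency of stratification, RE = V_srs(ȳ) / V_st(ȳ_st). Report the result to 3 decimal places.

RE ≈ 1.444

V̂(ȳ_st) = Σ W_h² s_h²/n_h, with W_h = N_h/N and N = 7400:
  stratum 1: (2850/7400)²·52.4²/78 = 5.22149
  stratum 2: (2650/7400)²·29.7²/430 = 0.263071
  stratum 3: (1900/7400)²·151.1²/473 = 3.18208
V_st = 8.66664
V_srs = s²/n = 12277.3/981 = 12.5151
Relative efficiency = V_srs / V_st = 12.5151/8.66664 = 1.4441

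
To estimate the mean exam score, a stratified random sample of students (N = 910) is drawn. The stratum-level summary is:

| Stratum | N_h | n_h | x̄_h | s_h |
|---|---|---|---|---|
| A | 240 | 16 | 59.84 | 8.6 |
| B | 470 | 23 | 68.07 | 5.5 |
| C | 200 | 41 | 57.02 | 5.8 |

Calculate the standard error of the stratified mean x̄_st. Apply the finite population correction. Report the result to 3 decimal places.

SE(x̄_st) ≈ 0.816

V̂(x̄_st) = Σ W_h² (1 − n_h/N_h) s_h²/n_h, with W_h = N_h/N and N = 910:
  stratum A: (240/910)²·(1 − 16/240)·8.6²/16 = 0.300091
  stratum B: (470/910)²·(1 − 23/470)·5.5²/23 = 0.333672
  stratum C: (200/910)²·(1 − 41/200)·5.8²/41 = 0.0315077
V̂(x̄_st) = 0.665271
SE(x̄_st) = √0.665271 = 0.815642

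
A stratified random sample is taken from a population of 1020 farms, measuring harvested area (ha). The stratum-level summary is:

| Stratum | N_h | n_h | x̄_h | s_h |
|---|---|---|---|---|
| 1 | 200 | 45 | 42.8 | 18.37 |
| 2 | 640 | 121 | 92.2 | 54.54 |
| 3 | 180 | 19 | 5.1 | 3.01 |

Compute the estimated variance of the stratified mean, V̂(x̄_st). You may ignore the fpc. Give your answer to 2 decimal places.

V̂(x̄_st) = Σ W_h² s_h²/n_h, with W_h = N_h/N and N = 1020:
  stratum 1: (200/1020)²·18.37²/45 = 0.288314
  stratum 2: (640/1020)²·54.54²/121 = 9.67842
  stratum 3: (180/1020)²·3.01²/19 = 0.0148499
V̂(x̄_st) = 9.98158

V̂(x̄_st) ≈ 9.98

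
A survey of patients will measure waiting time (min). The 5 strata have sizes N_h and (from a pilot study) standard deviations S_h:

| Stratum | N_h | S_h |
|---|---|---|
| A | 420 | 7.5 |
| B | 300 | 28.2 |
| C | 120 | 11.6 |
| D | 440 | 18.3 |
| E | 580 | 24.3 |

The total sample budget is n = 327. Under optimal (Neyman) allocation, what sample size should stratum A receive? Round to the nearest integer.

Neyman allocation: n_h = n · N_h S_h / Σ N_i S_i, with n = 327.
  stratum A: N_h·S_h = 420·7.5 = 3150.00
  stratum B: N_h·S_h = 300·28.2 = 8460.00
  stratum C: N_h·S_h = 120·11.6 = 1392.00
  stratum D: N_h·S_h = 440·18.3 = 8052.00
  stratum E: N_h·S_h = 580·24.3 = 14094.00
Σ N_h S_h = 35148.00
n for stratum A = 327·3150.00/35148.00 = 29.306 → 29

29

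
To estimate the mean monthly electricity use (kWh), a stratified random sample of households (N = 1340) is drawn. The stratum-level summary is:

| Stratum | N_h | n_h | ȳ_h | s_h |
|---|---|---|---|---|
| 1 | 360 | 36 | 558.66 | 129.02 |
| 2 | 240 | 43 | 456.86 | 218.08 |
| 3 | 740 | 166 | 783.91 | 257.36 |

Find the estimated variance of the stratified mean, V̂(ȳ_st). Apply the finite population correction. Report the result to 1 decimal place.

V̂(ȳ_st) = Σ W_h² (1 − n_h/N_h) s_h²/n_h, with W_h = N_h/N and N = 1340:
  stratum 1: (360/1340)²·(1 − 36/360)·129.02²/36 = 30.0365
  stratum 2: (240/1340)²·(1 − 43/240)·218.08²/43 = 29.1227
  stratum 3: (740/1340)²·(1 − 166/740)·257.36²/166 = 94.3861
V̂(ȳ_st) = 153.545

V̂(ȳ_st) ≈ 153.5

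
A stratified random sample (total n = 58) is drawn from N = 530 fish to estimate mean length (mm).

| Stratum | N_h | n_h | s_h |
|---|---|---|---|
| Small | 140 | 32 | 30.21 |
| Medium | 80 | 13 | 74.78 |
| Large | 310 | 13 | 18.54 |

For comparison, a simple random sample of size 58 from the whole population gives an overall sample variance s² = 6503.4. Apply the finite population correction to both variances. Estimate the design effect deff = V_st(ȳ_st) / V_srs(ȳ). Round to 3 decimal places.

deff ≈ 0.184

V̂(ȳ_st) = Σ W_h² (1 − n_h/N_h) s_h²/n_h, with W_h = N_h/N and N = 530:
  stratum Small: (140/530)²·(1 − 32/140)·30.21²/32 = 1.53515
  stratum Medium: (80/530)²·(1 − 13/80)·74.78²/13 = 8.20806
  stratum Large: (310/530)²·(1 − 13/310)·18.54²/13 = 8.66648
V_st = 18.4097
V_srs = (1 − 58/530)·6503.4/58 = 99.857
deff = V_st / V_srs = 18.4097/99.857 = 0.1844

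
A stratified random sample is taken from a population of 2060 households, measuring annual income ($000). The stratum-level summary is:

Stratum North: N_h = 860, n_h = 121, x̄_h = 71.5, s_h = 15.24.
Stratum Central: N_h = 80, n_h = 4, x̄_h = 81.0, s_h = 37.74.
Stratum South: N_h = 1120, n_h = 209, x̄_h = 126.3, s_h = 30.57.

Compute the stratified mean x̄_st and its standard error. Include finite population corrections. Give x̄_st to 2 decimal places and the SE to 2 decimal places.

x̄_st ≈ 101.66, SE ≈ 1.37

x̄_st = Σ W_h x̄_h = (860·71.5 + 80·81.0 + 1120·126.3)/2060 = 101.66311
V̂(x̄_st) = Σ W_h² (1 − n_h/N_h) s_h²/n_h, with W_h = N_h/N and N = 2060:
  stratum North: (860/2060)²·(1 − 121/860)·15.24²/121 = 0.28747
  stratum Central: (80/2060)²·(1 − 4/80)·37.74²/4 = 0.510168
  stratum South: (1120/2060)²·(1 − 209/1120)·30.57²/209 = 1.07509
V̂(x̄_st) = 1.87273
SE(x̄_st) = √1.87273 = 1.36848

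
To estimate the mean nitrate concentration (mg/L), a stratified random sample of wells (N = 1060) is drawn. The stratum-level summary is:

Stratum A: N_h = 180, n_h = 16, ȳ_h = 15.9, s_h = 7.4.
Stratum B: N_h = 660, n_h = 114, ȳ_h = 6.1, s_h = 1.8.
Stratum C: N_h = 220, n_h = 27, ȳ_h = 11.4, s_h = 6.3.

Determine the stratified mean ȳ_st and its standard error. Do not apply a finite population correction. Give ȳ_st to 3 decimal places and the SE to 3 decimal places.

ȳ_st = Σ W_h ȳ_h = (180·15.9 + 660·6.1 + 220·11.4)/1060 = 8.86415
V̂(ȳ_st) = Σ W_h² s_h²/n_h, with W_h = N_h/N and N = 1060:
  stratum A: (180/1060)²·7.4²/16 = 0.0986908
  stratum B: (660/1060)²·1.8²/114 = 0.0110183
  stratum C: (220/1060)²·6.3²/27 = 0.0633215
V̂(ȳ_st) = 0.173031
SE(ȳ_st) = √0.173031 = 0.41597

ȳ_st ≈ 8.864, SE ≈ 0.416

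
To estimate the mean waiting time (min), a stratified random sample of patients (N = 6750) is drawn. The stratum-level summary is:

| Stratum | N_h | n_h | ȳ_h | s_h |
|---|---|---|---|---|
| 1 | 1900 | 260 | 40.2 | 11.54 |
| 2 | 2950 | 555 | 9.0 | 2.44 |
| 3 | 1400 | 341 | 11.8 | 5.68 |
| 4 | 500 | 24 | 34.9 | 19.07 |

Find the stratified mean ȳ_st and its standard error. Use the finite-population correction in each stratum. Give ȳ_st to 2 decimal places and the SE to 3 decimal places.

ȳ_st = Σ W_h ȳ_h = (1900·40.2 + 2950·9.0 + 1400·11.8 + 500·34.9)/6750 = 20.28148
V̂(ȳ_st) = Σ W_h² (1 − n_h/N_h) s_h²/n_h, with W_h = N_h/N and N = 6750:
  stratum 1: (1900/6750)²·(1 − 260/1900)·11.54²/260 = 0.035029
  stratum 2: (2950/6750)²·(1 − 555/2950)·2.44²/555 = 0.00166344
  stratum 3: (1400/6750)²·(1 − 341/1400)·5.68²/341 = 0.00307864
  stratum 4: (500/6750)²·(1 − 24/500)·19.07²/24 = 0.0791516
V̂(ȳ_st) = 0.118923
SE(ȳ_st) = √0.118923 = 0.344852

ȳ_st ≈ 20.28, SE ≈ 0.345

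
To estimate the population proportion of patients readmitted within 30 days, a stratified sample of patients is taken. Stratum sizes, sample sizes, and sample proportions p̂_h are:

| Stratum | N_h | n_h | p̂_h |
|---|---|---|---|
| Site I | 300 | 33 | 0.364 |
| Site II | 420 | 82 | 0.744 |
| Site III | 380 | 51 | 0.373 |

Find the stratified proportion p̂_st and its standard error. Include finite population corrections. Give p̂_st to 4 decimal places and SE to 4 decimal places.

N = 1100; stratum weights W_h = N_h/N.
p̂_st = Σ W_h p̂_h = (300·0.364 + 420·0.744 + 380·0.373)/1100 = 0.51220
V̂(p̂_st) = Σ W_h² (1 − n_h/N_h) p̂_h(1−p̂_h)/(n_h−1):
  stratum Site I: (300/1100)²·(1 − 33/300)·0.364·0.636/32 = 0.000478912
  stratum Site II: (420/1100)²·(1 − 82/420)·0.744·0.256/81 = 0.000275873
  stratum Site III: (380/1100)²·(1 − 51/380)·0.373·0.627/50 = 0.000483282
V̂(p̂_st) = 0.00123807; SE = √V̂ = 0.0351862

p̂_st ≈ 0.5122, SE ≈ 0.0352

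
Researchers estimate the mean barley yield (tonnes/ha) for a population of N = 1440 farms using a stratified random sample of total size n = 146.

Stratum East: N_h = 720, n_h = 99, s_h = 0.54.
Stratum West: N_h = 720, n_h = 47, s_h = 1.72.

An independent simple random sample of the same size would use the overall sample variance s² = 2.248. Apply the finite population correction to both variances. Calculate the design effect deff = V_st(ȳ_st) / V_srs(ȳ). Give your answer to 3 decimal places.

V̂(ȳ_st) = Σ W_h² (1 − n_h/N_h) s_h²/n_h, with W_h = N_h/N and N = 1440:
  stratum East: (720/1440)²·(1 − 99/720)·0.54²/99 = 0.000635114
  stratum West: (720/1440)²·(1 − 47/720)·1.72²/47 = 0.0147089
V_st = 0.0153441
V_srs = (1 − 146/1440)·2.248/146 = 0.0138361
deff = V_st / V_srs = 0.0153441/0.0138361 = 1.1090

deff ≈ 1.109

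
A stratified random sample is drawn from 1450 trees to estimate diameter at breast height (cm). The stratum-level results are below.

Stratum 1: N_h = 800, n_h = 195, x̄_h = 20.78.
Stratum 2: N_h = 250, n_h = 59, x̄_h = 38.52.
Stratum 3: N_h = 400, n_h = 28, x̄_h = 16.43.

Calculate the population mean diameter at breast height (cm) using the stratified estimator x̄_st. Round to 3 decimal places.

x̄_st ≈ 22.639

N = Σ N_h = 1450. Stratum weights W_h = N_h/N.
x̄_st = (800·20.78 + 250·38.52 + 400·16.43) / 1450 = 22.63862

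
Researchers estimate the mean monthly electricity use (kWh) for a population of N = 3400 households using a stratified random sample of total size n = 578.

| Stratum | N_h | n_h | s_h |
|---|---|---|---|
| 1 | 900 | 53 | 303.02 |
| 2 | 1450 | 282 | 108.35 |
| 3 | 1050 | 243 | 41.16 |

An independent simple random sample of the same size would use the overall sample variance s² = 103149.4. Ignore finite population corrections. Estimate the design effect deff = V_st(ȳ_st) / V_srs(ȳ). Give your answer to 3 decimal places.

V̂(ȳ_st) = Σ W_h² s_h²/n_h, with W_h = N_h/N and N = 3400:
  stratum 1: (900/3400)²·303.02²/53 = 121.393
  stratum 2: (1450/3400)²·108.35²/282 = 7.57159
  stratum 3: (1050/3400)²·41.16²/243 = 0.664914
V_st = 129.63
V_srs = s²/n = 103149.4/578 = 178.459
deff = V_st / V_srs = 129.63/178.459 = 0.7264

deff ≈ 0.726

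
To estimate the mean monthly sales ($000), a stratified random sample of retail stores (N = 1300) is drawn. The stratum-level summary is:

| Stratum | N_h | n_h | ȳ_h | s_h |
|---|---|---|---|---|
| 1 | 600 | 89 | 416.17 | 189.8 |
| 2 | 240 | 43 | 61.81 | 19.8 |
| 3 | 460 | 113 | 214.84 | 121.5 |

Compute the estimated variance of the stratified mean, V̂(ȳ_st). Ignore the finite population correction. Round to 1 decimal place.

V̂(ȳ_st) ≈ 102.9

V̂(ȳ_st) = Σ W_h² s_h²/n_h, with W_h = N_h/N and N = 1300:
  stratum 1: (600/1300)²·189.8²/89 = 86.222
  stratum 2: (240/1300)²·19.8²/43 = 0.31074
  stratum 3: (460/1300)²·121.5²/113 = 16.357
V̂(ȳ_st) = 102.89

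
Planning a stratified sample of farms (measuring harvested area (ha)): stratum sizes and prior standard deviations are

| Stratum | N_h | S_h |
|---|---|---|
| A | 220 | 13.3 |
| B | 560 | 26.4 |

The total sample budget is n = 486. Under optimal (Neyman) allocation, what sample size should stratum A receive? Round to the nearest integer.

Neyman allocation: n_h = n · N_h S_h / Σ N_i S_i, with n = 486.
  stratum A: N_h·S_h = 220·13.3 = 2926.00
  stratum B: N_h·S_h = 560·26.4 = 14784.00
Σ N_h S_h = 17710.00
n for stratum A = 486·2926.00/17710.00 = 80.296 → 80

80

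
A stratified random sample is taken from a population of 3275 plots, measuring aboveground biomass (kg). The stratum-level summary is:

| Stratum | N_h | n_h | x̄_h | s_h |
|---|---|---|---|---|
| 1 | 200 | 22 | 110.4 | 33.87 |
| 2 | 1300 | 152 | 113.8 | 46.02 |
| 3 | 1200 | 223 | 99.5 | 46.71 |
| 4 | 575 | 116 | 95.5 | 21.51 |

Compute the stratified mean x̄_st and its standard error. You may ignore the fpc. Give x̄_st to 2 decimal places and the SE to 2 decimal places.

x̄_st = Σ W_h x̄_h = (200·110.4 + 1300·113.8 + 1200·99.5 + 575·95.5)/3275 = 105.13969
V̂(x̄_st) = Σ W_h² s_h²/n_h, with W_h = N_h/N and N = 3275:
  stratum 1: (200/3275)²·33.87²/22 = 0.194467
  stratum 2: (1300/3275)²·46.02²/152 = 2.1954
  stratum 3: (1200/3275)²·46.71²/223 = 1.31357
  stratum 4: (575/3275)²·21.51²/116 = 0.122952
V̂(x̄_st) = 3.82639
SE(x̄_st) = √3.82639 = 1.95612

x̄_st ≈ 105.14, SE ≈ 1.96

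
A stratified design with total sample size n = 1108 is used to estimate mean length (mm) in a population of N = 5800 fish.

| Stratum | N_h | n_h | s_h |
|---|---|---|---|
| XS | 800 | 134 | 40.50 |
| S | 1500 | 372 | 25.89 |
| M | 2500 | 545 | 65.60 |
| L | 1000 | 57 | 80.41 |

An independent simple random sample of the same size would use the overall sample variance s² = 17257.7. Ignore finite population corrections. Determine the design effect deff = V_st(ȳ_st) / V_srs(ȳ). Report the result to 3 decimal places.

deff ≈ 0.333

V̂(ȳ_st) = Σ W_h² s_h²/n_h, with W_h = N_h/N and N = 5800:
  stratum XS: (800/5800)²·40.50²/134 = 0.232878
  stratum S: (1500/5800)²·25.89²/372 = 0.120517
  stratum M: (2500/5800)²·65.60²/545 = 1.46702
  stratum L: (1000/5800)²·80.41²/57 = 3.37201
V_st = 5.19243
V_srs = s²/n = 17257.7/1108 = 15.5755
deff = V_st / V_srs = 5.19243/15.5755 = 0.3334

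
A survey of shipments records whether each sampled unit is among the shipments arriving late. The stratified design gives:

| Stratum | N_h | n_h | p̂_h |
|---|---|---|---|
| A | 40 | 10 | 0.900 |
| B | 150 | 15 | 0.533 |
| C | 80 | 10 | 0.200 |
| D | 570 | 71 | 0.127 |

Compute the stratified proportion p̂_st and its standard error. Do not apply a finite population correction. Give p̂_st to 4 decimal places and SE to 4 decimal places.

N = 840; stratum weights W_h = N_h/N.
p̂_st = Σ W_h p̂_h = (40·0.900 + 150·0.533 + 80·0.200 + 570·0.127)/840 = 0.24326
V̂(p̂_st) = Σ W_h² p̂_h(1−p̂_h)/(n_h−1):
  stratum A: (40/840)²·0.900·0.100/9 = 2.26757e-05
  stratum B: (150/840)²·0.533·0.467/14 = 0.000566944
  stratum C: (80/840)²·0.200·0.800/9 = 0.00016125
  stratum D: (570/840)²·0.127·0.873/70 = 0.000729308
V̂(p̂_st) = 0.00148018; SE = √V̂ = 0.0384731

p̂_st ≈ 0.2433, SE ≈ 0.0385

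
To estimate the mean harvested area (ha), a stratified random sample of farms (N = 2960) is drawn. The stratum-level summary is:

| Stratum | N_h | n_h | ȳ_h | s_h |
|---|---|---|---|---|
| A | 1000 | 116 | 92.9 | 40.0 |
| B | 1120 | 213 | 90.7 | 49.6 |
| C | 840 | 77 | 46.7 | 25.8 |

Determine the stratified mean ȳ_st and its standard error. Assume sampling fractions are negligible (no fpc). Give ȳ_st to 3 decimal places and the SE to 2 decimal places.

ȳ_st ≈ 78.957, SE ≈ 1.98

ȳ_st = Σ W_h ȳ_h = (1000·92.9 + 1120·90.7 + 840·46.7)/2960 = 78.95676
V̂(ȳ_st) = Σ W_h² s_h²/n_h, with W_h = N_h/N and N = 2960:
  stratum A: (1000/2960)²·40.0²/116 = 1.57427
  stratum B: (1120/2960)²·49.6²/213 = 1.65362
  stratum C: (840/2960)²·25.8²/77 = 0.696184
V̂(ȳ_st) = 3.92407
SE(ȳ_st) = √3.92407 = 1.98093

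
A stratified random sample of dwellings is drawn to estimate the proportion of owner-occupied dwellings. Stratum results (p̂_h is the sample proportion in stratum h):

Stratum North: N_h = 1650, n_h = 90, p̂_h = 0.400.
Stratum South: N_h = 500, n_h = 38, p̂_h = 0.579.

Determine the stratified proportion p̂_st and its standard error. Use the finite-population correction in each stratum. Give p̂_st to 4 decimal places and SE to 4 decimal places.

p̂_st ≈ 0.4416, SE ≈ 0.0428

N = 2150; stratum weights W_h = N_h/N.
p̂_st = Σ W_h p̂_h = (1650·0.400 + 500·0.579)/2150 = 0.44163
V̂(p̂_st) = Σ W_h² (1 − n_h/N_h) p̂_h(1−p̂_h)/(n_h−1):
  stratum North: (1650/2150)²·(1 − 90/1650)·0.400·0.600/89 = 0.0015016
  stratum South: (500/2150)²·(1 − 38/500)·0.579·0.421/37 = 0.000329226
V̂(p̂_st) = 0.00183082; SE = √V̂ = 0.0427881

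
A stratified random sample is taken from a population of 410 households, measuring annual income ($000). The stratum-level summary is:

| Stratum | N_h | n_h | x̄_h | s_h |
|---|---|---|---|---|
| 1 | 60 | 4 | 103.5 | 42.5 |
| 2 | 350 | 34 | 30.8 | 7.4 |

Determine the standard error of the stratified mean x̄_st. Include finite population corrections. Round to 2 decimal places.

SE(x̄_st) ≈ 3.18

V̂(x̄_st) = Σ W_h² (1 − n_h/N_h) s_h²/n_h, with W_h = N_h/N and N = 410:
  stratum 1: (60/410)²·(1 − 4/60)·42.5²/4 = 9.02588
  stratum 2: (350/410)²·(1 − 34/350)·7.4²/34 = 1.05967
V̂(x̄_st) = 10.0856
SE(x̄_st) = √10.0856 = 3.17578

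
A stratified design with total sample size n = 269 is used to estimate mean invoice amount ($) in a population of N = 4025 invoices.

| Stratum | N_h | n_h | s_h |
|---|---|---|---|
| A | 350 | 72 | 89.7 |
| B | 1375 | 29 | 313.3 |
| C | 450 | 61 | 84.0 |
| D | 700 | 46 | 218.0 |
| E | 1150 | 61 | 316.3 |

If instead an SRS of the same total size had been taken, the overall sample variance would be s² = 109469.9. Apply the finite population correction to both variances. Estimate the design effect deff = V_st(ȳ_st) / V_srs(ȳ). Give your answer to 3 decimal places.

V̂(ȳ_st) = Σ W_h² (1 − n_h/N_h) s_h²/n_h, with W_h = N_h/N and N = 4025:
  stratum A: (350/4025)²·(1 − 72/350)·89.7²/72 = 0.671171
  stratum B: (1375/4025)²·(1 − 29/1375)·313.3²/29 = 386.668
  stratum C: (450/4025)²·(1 − 61/450)·84.0²/61 = 1.24985
  stratum D: (700/4025)²·(1 − 46/700)·218.0²/46 = 29.1944
  stratum E: (1150/4025)²·(1 − 61/1150)·316.3²/61 = 126.783
V_st = 544.567
V_srs = (1 − 269/4025)·109469.9/269 = 379.754
deff = V_st / V_srs = 544.567/379.754 = 1.4340

deff ≈ 1.434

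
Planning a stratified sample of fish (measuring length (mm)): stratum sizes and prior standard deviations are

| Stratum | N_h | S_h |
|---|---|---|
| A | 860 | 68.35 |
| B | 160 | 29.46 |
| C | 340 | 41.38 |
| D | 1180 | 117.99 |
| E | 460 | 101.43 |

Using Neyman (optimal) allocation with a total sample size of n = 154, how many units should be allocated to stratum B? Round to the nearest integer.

3

Neyman allocation: n_h = n · N_h S_h / Σ N_i S_i, with n = 154.
  stratum A: N_h·S_h = 860·68.35 = 58781.00
  stratum B: N_h·S_h = 160·29.46 = 4713.60
  stratum C: N_h·S_h = 340·41.38 = 14069.20
  stratum D: N_h·S_h = 1180·117.99 = 139228.20
  stratum E: N_h·S_h = 460·101.43 = 46657.80
Σ N_h S_h = 263449.80
n for stratum B = 154·4713.60/263449.80 = 2.755 → 3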